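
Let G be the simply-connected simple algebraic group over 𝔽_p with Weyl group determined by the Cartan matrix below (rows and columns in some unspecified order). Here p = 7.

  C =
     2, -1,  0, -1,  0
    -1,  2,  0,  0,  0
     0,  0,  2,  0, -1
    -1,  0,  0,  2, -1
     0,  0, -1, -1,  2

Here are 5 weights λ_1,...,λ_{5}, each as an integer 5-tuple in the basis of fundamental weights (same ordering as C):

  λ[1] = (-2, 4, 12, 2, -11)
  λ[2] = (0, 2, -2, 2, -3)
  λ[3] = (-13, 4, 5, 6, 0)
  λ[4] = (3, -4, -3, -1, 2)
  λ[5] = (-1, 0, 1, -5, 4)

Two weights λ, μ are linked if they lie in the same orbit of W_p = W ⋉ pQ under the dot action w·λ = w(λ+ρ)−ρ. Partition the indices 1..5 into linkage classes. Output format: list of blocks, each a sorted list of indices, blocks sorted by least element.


Type A_5, rank 5, |W|=720; reorder rows/cols to standard.

Alcove-folded reps (p=7, 5 weights, presented ϖ-order):

  λ_1+ρ ↦ (1, 3, 2, 0, 1)
  λ_2+ρ ↦ (1, 3, 2, 0, 1)
  λ_3+ρ ↦ (0, 0, 4, 0, 1)
  λ_4+ρ ↦ (1, 3, 2, 0, 1)
  λ_5+ρ ↦ (1, 3, 2, 0, 1)

2 distinct reps among the 5 weights ⇒ 2 W_7-linkage classes:

[[1, 2, 4, 5], [3]]


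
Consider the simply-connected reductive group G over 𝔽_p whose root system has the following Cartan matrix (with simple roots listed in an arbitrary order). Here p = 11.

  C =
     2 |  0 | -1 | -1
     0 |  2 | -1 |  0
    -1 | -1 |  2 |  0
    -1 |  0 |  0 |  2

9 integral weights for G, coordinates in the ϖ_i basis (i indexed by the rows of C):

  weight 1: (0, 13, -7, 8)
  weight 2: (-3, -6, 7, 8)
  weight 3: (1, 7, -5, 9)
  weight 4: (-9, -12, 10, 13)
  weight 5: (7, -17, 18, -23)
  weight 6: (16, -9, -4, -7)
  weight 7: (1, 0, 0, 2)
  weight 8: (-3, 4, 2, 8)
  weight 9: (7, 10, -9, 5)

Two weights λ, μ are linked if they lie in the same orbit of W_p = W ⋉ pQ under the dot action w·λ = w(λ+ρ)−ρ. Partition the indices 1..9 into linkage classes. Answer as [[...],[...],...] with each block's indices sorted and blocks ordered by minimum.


Type A_4, rank 4, |W|=120; reorder rows/cols to standard.

Each λ_j+ρ reduced to Ā_11; 4-tuples below use C's row order:

  λ_1 → (2, 1, 1, 3);  λ_2 → (2, 1, 1, 3);  λ_3 → (2, 1, 1, 3);  λ_4 → (0, 3, 5, 0);  λ_5 → (0, 3, 5, 0);  λ_6 → (0, 3, 5, 0);  λ_7 → (2, 1, 1, 3);  λ_8 → (2, 1, 1, 3);  λ_9 → (0, 3, 5, 0)

2 distinct reps among the 9 weights ⇒ 2 W_11-linkage classes:

[[1, 2, 3, 7, 8], [4, 5, 6, 9]]


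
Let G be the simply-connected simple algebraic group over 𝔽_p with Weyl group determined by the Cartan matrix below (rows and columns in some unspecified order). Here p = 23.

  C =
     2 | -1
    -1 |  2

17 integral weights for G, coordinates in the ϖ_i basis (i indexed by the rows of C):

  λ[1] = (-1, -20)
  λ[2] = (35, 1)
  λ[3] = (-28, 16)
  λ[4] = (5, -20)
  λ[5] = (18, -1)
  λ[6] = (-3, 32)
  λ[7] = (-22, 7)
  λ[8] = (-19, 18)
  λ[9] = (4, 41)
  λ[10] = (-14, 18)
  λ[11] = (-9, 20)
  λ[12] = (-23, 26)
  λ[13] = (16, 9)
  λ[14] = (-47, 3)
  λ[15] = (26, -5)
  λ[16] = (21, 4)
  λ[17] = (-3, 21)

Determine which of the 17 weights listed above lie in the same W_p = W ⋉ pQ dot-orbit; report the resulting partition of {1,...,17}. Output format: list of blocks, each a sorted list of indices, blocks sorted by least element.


A_2 Cartan matrix, 2 simple roots permuted; ρ=(1,1).

Alcove-folded reps (p=23, 17 weights, presented ϖ-order):

  1: (19, 0) · 2: (8, 13) · 3: (13, 6) · 4: (13, 6) · 5: (19, 0) · 6: (8, 13) · 7: (8, 13) · 8: (18, 1) · 9: (18, 1) · 10: (13, 6) · 11: (8, 13) · 12: (18, 1) · 13: (13, 6) · 14: (19, 0) · 15: (19, 0) · 16: (18, 1) · 17: (2, 20)

The 17 indices split into 5 linkage classes (same alcove rep ⇔ same W_23-dot-orbit):

[[1, 5, 14, 15], [2, 6, 7, 11], [3, 4, 10, 13], [8, 9, 12, 16], [17]]


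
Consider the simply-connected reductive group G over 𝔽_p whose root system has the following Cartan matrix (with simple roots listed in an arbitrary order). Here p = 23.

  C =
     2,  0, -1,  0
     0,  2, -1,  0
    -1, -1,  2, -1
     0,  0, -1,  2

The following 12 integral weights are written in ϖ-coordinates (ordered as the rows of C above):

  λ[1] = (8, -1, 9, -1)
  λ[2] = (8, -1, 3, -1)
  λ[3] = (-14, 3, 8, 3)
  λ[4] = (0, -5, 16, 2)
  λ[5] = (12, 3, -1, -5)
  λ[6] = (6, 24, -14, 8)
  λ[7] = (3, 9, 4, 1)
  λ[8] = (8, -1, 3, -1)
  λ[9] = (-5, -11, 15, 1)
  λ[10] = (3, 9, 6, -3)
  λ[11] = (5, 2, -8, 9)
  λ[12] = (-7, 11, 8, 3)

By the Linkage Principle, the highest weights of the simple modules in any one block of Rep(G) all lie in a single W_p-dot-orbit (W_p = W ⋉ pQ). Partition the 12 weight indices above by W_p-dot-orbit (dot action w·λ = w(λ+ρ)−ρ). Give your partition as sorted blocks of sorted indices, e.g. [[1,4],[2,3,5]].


Dynkin diagram of C (from the 6 off-diagonal −1 entries): D_4.

Alcove-folded reps (p=23, 12 weights, presented ϖ-order):

  1: (9, 0, 4, 0);  2: (9, 0, 4, 0);  3: (9, 0, 4, 0);  4: (1, 4, 2, 3);  5: (9, 0, 4, 0);  6: (4, 10, 2, 2);  7: (4, 10, 2, 2);  8: (9, 0, 4, 0);  9: (4, 10, 2, 2);  10: (4, 10, 2, 2);  11: (1, 4, 2, 3);  12: (4, 10, 2, 2)

Partition of {1..12} into 3 W_23-dot-orbits:

[[1, 2, 3, 5, 8], [4, 11], [6, 7, 9, 10, 12]]


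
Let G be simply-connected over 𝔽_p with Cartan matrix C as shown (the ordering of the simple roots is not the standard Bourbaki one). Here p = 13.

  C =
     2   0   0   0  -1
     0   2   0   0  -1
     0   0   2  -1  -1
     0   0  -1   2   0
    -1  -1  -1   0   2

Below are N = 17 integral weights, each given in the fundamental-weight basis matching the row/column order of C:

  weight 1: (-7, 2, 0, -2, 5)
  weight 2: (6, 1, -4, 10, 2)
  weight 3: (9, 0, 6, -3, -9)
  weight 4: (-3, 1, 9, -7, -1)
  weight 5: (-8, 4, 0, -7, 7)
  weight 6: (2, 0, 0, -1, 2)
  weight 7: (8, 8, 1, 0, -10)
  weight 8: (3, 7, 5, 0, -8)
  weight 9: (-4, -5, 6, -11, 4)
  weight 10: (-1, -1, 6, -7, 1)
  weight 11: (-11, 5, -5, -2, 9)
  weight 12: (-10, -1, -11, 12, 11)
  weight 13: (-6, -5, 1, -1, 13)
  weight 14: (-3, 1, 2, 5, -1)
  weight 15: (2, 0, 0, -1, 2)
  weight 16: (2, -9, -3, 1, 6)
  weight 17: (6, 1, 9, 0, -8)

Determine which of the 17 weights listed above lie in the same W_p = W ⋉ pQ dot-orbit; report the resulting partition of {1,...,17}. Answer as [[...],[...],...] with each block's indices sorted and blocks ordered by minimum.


Root system D_5: the 5×5 matrix C matches after relabeling.

Alcove-folded reps (p=13, 17 weights, presented ϖ-order):

  λ_1+ρ ↦ (6, 3, 0, 1, 0)
  λ_2+ρ ↦ (0, 5, 0, 1, 2)
  λ_3+ρ ↦ (0, 5, 0, 1, 2)
  λ_4+ρ ↦ (0, 0, 1, 6, 2)
  λ_5+ρ ↦ (3, 1, 1, 0, 3)
  λ_6+ρ ↦ (3, 1, 1, 0, 3)
  λ_7+ρ ↦ (0, 0, 1, 6, 2)
  λ_8+ρ ↦ (3, 1, 1, 0, 3)
  λ_9+ρ ↦ (2, 1, 2, 5, 0)
  λ_10+ρ ↦ (0, 0, 1, 6, 2)
  λ_11+ρ ↦ (5, 1, 1, 0, 1)
  λ_12+ρ ↦ (0, 5, 0, 1, 2)
  λ_13+ρ ↦ (2, 1, 2, 5, 0)
  λ_14+ρ ↦ (0, 0, 1, 6, 2)
  λ_15+ρ ↦ (3, 1, 1, 0, 3)
  λ_16+ρ ↦ (0, 5, 0, 1, 2)
  λ_17+ρ ↦ (0, 5, 0, 1, 2)

Grouping the 17 weights by Ā_13-representative: 6 linkage classes.

[[1], [2, 3, 12, 16, 17], [4, 7, 10, 14], [5, 6, 8, 15], [9, 13], [11]]


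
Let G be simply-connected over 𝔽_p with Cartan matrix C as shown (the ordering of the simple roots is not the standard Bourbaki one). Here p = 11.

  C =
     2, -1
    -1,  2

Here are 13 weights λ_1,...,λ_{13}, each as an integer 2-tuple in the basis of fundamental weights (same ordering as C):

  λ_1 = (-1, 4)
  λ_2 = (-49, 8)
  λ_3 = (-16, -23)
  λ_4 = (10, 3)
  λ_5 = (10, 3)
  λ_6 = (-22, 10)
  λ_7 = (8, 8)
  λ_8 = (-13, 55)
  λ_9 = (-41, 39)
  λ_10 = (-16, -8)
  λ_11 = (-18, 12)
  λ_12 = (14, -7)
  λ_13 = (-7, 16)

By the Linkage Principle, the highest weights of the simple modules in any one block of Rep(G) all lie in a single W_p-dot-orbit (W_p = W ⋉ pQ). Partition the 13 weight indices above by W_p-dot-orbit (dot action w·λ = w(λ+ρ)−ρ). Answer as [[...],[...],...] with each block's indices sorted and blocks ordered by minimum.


Cartan matrix: type A_2 (|W|=6); un-permuting the 2 rows.

Each λ_j+ρ reduced to Ā_11; 2-tuples below use C's row order:

  λ_1+ρ ↦ (0, 5);  λ_2+ρ ↦ (5, 2);  λ_3+ρ ↦ (7, 0);  λ_4+ρ ↦ (7, 0);  λ_5+ρ ↦ (7, 0);  λ_6+ρ ↦ (1, 0);  λ_7+ρ ↦ (2, 2);  λ_8+ρ ↦ (1, 0);  λ_9+ρ ↦ (7, 0);  λ_10+ρ ↦ (4, 0);  λ_11+ρ ↦ (5, 2);  λ_12+ρ ↦ (5, 2);  λ_13+ρ ↦ (0, 5)

Grouping the 13 weights by Ā_11-representative: 6 linkage classes.

[[1, 13], [2, 11, 12], [3, 4, 5, 9], [6, 8], [7], [10]]


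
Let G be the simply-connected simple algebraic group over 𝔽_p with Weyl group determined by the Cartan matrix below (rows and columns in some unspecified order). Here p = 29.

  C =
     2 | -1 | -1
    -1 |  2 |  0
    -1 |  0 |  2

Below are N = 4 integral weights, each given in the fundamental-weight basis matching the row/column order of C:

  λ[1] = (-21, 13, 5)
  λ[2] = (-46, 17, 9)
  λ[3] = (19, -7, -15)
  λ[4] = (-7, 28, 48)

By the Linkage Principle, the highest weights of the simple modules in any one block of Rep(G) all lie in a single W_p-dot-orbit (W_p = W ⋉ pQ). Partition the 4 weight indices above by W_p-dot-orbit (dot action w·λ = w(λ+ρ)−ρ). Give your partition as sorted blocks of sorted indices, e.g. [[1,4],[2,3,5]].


C ↔ A_3 under row/col permutation; |W(A_3)| = 24.

Folding the 4 weights λ_j+ρ into Ā_29 (reps in the given 3-coord order):

  1: (0, 6, 14);  2: (11, 6, 2);  3: (0, 6, 14);  4: (0, 6, 14)

Partition of {1..4} into 2 W_29-dot-orbits:

[[1, 3, 4], [2]]


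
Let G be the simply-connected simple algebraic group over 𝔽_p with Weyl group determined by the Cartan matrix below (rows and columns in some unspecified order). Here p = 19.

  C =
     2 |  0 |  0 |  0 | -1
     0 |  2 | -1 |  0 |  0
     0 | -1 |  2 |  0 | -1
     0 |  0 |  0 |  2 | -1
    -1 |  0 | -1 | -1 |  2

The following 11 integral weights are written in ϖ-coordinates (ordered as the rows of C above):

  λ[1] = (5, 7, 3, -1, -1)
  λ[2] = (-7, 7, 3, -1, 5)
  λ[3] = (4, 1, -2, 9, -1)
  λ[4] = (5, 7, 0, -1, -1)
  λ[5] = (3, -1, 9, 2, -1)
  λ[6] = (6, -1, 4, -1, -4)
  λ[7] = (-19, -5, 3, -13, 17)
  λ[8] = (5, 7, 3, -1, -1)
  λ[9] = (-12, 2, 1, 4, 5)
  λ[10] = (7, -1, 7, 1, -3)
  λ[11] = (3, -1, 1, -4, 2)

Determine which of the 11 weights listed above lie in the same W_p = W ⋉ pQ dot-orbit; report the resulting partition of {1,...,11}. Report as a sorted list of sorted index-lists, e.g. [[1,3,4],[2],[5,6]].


Root system D_5: the 5×5 matrix C matches after relabeling.

Folding the 11 weights λ_j+ρ into Ā_19 (reps in the given 5-coord order):

    λ_1+ρ ↦ (6, 8, 1, 0, 0)
    λ_2+ρ ↦ (6, 8, 1, 0, 0)
    λ_3+ρ ↦ (4, 1, 0, 9, 1)
    λ_4+ρ ↦ (6, 8, 1, 0, 0)
    λ_5+ρ ↦ (4, 0, 2, 3, 0)
    λ_6+ρ ↦ (4, 0, 2, 3, 0)
    λ_7+ρ ↦ (6, 8, 1, 0, 0)
    λ_8+ρ ↦ (6, 8, 1, 0, 0)
    λ_9+ρ ↦ (6, 0, 3, 0, 2)
    λ_10+ρ ↦ (6, 0, 3, 0, 2)
    λ_11+ρ ↦ (4, 0, 2, 3, 0)

These 11 weights hit 4 W_19-dot-orbits; sizes (5, 1, 3, 2):

[[1, 2, 4, 7, 8], [3], [5, 6, 11], [9, 10]]


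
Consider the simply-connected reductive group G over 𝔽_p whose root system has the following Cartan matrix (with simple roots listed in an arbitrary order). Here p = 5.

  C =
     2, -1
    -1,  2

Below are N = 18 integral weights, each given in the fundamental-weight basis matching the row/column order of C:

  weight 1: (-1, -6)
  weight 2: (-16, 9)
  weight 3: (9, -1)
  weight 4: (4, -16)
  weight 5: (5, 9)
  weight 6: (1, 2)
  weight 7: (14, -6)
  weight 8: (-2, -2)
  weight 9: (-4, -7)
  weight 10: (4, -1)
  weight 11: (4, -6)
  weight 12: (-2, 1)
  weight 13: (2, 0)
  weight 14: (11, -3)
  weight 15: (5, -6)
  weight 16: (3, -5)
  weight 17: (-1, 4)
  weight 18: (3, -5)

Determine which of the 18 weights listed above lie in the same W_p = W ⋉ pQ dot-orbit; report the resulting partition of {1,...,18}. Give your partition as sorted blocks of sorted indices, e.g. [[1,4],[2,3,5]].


Dynkin diagram of C (from the 2 off-diagonal −1 entries): A_2.

Alcove-folded reps (p=5, 18 weights, presented ϖ-order):

  λ_1+ρ ↦ (5, 0) · λ_2+ρ ↦ (5, 0) · λ_3+ρ ↦ (0, 5) · λ_4+ρ ↦ (5, 0) · λ_5+ρ ↦ (0, 4) · λ_6+ρ ↦ (2, 3) · λ_7+ρ ↦ (5, 0) · λ_8+ρ ↦ (1, 1) · λ_9+ρ ↦ (1, 1) · λ_10+ρ ↦ (5, 0) · λ_11+ρ ↦ (0, 5) · λ_12+ρ ↦ (1, 1) · λ_13+ρ ↦ (3, 1) · λ_14+ρ ↦ (2, 3) · λ_15+ρ ↦ (0, 4) · λ_16+ρ ↦ (0, 4) · λ_17+ρ ↦ (0, 5) · λ_18+ρ ↦ (0, 4)

Linkage partition of the 18 weights (6 classes, p=5):

[[1, 2, 4, 7, 10], [3, 11, 17], [5, 15, 16, 18], [6, 14], [8, 9, 12], [13]]


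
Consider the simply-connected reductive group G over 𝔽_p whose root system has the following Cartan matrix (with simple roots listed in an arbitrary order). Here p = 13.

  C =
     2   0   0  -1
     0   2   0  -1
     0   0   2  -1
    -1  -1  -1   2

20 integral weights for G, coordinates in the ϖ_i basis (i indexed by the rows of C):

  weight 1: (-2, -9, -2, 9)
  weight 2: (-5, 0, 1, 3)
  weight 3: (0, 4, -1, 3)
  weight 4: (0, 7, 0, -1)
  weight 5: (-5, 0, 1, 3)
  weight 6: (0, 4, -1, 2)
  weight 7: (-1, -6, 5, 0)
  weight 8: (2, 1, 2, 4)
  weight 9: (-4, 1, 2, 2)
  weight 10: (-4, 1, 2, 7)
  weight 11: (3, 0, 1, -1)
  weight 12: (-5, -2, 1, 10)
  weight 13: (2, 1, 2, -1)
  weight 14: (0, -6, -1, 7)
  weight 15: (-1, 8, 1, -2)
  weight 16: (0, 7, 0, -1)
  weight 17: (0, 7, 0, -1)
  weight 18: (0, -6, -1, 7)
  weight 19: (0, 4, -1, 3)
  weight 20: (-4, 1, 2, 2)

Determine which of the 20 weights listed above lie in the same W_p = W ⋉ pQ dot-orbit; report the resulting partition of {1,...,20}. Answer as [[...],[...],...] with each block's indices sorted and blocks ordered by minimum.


Root system D_4: the 4×4 matrix C matches after relabeling.

Each λ_j+ρ reduced to Ā_13; 4-tuples below use C's row order:

  [1] (1, 8, 1, 0) · [2] (4, 1, 2, 0) · [3] (1, 5, 0, 3) · [4] (1, 8, 1, 0) · [5] (4, 1, 2, 0) · [6] (1, 5, 0, 3) · [7] (4, 1, 2, 0) · [8] (3, 2, 3, 0) · [9] (3, 2, 3, 0) · [10] (3, 2, 3, 0) · [11] (4, 1, 2, 0) · [12] (4, 1, 2, 0) · [13] (3, 2, 3, 0) · [14] (1, 5, 0, 3) · [15] (1, 8, 1, 0) · [16] (1, 8, 1, 0) · [17] (1, 8, 1, 0) · [18] (1, 5, 0, 3) · [19] (1, 5, 0, 3) · [20] (3, 2, 3, 0)

4 distinct reps among the 20 weights ⇒ 4 W_13-linkage classes:

[[1, 4, 15, 16, 17], [2, 5, 7, 11, 12], [3, 6, 14, 18, 19], [8, 9, 10, 13, 20]]


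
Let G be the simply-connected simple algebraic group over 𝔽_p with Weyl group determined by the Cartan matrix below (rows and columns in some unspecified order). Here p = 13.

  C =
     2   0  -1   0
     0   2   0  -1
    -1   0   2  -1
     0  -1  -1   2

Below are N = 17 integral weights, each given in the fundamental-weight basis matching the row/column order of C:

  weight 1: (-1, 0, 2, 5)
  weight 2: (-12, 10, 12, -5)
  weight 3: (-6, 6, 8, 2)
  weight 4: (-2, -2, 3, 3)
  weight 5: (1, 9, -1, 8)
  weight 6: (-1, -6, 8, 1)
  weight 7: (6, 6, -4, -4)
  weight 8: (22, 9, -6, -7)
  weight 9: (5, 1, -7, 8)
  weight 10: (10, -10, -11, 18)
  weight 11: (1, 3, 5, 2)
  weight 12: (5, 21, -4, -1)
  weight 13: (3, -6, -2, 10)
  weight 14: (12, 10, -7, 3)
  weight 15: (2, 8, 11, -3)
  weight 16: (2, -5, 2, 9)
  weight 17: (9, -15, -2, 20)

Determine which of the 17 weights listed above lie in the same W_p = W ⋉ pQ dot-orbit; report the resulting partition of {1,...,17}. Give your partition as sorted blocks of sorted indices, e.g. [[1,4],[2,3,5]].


A_4 Cartan matrix, 4 simple roots permuted; ρ=(1,1,1,1).

W_13-reps of the 17 weights in Ā_13 (same 4-coord order as C):

    1: (0, 1, 3, 6)
    2: (2, 0, 2, 2)
    3: (1, 1, 3, 3)
    4: (1, 1, 3, 3)
    5: (0, 2, 6, 3)
    6: (0, 2, 6, 3)
    7: (1, 1, 3, 3)
    8: (2, 4, 1, 5)
    9: (0, 2, 6, 3)
    10: (6, 2, 4, 0)
    11: (0, 2, 6, 3)
    12: (0, 1, 3, 6)
    13: (2, 4, 1, 5)
    14: (2, 0, 2, 2)
    15: (6, 2, 4, 0)
    16: (0, 1, 3, 6)
    17: (1, 1, 3, 3)

Partition of {1..17} into 6 W_13-dot-orbits:

[[1, 12, 16], [2, 14], [3, 4, 7, 17], [5, 6, 9, 11], [8, 13], [10, 15]]


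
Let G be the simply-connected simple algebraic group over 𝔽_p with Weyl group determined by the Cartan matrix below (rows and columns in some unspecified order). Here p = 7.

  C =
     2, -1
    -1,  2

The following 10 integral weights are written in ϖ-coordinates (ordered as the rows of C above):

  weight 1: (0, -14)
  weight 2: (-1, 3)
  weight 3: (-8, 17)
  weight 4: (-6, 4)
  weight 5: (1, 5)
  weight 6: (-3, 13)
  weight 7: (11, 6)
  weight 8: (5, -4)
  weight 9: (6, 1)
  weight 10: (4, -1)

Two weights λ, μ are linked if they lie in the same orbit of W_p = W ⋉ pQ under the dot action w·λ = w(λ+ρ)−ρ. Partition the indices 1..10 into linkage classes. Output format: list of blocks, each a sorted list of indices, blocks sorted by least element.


Type A_2, rank 2, |W|=6; reorder rows/cols to standard.

Each λ_j+ρ reduced to Ā_7; 2-tuples below use C's row order:

    [1] (1, 5)
    [2] (0, 4)
    [3] (0, 4)
    [4] (5, 0)
    [5] (1, 5)
    [6] (5, 0)
    [7] (5, 0)
    [8] (3, 3)
    [9] (5, 0)
    [10] (5, 0)

These 10 weights hit 4 W_7-dot-orbits; sizes (2, 2, 5, 1):

[[1, 5], [2, 3], [4, 6, 7, 9, 10], [8]]


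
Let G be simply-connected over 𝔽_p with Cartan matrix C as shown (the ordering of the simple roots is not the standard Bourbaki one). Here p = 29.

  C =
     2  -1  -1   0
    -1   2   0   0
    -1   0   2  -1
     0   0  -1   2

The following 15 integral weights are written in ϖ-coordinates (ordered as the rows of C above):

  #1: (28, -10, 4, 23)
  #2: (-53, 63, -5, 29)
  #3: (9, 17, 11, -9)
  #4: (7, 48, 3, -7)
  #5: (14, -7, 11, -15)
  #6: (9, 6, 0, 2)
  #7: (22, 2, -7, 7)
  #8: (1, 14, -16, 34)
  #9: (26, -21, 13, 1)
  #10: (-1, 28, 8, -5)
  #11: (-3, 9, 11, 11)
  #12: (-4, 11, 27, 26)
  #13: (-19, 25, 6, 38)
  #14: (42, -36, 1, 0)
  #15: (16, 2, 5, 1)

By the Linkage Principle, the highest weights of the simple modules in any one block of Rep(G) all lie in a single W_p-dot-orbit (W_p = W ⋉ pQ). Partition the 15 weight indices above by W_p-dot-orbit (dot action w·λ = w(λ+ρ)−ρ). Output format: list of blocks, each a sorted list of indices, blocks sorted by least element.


C ↔ A_4 under row/col permutation; |W(A_4)| = 120.

Ā_29 reps of the 15 weights (A_4, coords as presented):

  [1] (0, 20, 0, 5)
  [2] (17, 3, 6, 2)
  [3] (10, 7, 1, 3)
  [4] (17, 3, 6, 2)
  [5] (7, 6, 2, 12)
  [6] (10, 7, 1, 3)
  [7] (17, 3, 6, 2)
  [8] (7, 6, 2, 12)
  [9] (7, 6, 2, 12)
  [10] (0, 20, 0, 5)
  [11] (2, 5, 10, 9)
  [12] (17, 3, 6, 2)
  [13] (10, 7, 1, 3)
  [14] (6, 12, 8, 2)
  [15] (17, 3, 6, 2)

The 15 indices split into 6 linkage classes (same alcove rep ⇔ same W_29-dot-orbit):

[[1, 10], [2, 4, 7, 12, 15], [3, 6, 13], [5, 8, 9], [11], [14]]


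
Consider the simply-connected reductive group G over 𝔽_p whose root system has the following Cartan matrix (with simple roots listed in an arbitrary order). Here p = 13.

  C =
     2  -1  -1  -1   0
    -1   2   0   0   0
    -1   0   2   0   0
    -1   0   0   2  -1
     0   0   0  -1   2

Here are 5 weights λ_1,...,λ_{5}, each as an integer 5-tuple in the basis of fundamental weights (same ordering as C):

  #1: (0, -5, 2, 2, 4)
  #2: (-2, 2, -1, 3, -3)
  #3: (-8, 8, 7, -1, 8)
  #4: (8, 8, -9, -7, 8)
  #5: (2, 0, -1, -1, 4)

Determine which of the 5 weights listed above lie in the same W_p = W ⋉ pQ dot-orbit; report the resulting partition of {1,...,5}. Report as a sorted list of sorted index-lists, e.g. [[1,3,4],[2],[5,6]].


Cartan matrix: type D_5 (|W|=1920); un-permuting the 5 rows.

λ_j+ρ reflected into Ā_13 (⟨·,θ^∨⟩≤13); 5-tuples as given:

  [1] (3, 1, 0, 0, 5);  [2] (0, 2, 1, 1, 2);  [3] (0, 2, 1, 1, 2);  [4] (3, 1, 0, 0, 5);  [5] (3, 1, 0, 0, 5)

The 5 indices split into 2 linkage classes (same alcove rep ⇔ same W_13-dot-orbit):

[[1, 4, 5], [2, 3]]


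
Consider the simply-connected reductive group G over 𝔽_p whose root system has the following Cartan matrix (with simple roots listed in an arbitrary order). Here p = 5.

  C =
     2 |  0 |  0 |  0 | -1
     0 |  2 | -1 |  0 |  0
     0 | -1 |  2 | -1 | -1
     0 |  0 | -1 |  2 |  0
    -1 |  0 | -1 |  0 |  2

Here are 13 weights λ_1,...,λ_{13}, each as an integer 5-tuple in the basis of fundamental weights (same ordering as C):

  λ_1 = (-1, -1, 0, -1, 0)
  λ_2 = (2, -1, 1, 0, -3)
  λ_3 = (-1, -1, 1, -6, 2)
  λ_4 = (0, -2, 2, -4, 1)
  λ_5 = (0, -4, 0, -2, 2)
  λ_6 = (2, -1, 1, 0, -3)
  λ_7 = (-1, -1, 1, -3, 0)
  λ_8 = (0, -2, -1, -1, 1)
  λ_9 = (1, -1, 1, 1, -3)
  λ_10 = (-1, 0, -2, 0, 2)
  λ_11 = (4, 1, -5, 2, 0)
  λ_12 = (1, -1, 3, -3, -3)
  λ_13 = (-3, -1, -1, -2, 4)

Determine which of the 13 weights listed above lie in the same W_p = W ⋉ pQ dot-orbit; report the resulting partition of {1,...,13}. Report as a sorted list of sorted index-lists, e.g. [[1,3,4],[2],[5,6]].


Root system D_5: the 5×5 matrix C matches after relabeling.

Alcove-folded reps (p=5, 13 weights, presented ϖ-order):

  [1] (0, 0, 1, 0, 1)
  [2] (1, 0, 0, 1, 1)
  [3] (0, 3, 0, 2, 0)
  [4] (0, 0, 0, 2, 1)
  [5] (1, 0, 1, 2, 0)
  [6] (1, 0, 0, 1, 1)
  [7] (0, 0, 0, 2, 1)
  [8] (1, 0, 0, 1, 1)
  [9] (0, 0, 0, 2, 1)
  [10] (0, 0, 1, 0, 1)
  [11] (1, 0, 0, 1, 1)
  [12] (0, 0, 0, 2, 1)
  [13] (2, 1, 0, 0, 0)

Partition of {1..13} into 6 W_5-dot-orbits:

[[1, 10], [2, 6, 8, 11], [3], [4, 7, 9, 12], [5], [13]]


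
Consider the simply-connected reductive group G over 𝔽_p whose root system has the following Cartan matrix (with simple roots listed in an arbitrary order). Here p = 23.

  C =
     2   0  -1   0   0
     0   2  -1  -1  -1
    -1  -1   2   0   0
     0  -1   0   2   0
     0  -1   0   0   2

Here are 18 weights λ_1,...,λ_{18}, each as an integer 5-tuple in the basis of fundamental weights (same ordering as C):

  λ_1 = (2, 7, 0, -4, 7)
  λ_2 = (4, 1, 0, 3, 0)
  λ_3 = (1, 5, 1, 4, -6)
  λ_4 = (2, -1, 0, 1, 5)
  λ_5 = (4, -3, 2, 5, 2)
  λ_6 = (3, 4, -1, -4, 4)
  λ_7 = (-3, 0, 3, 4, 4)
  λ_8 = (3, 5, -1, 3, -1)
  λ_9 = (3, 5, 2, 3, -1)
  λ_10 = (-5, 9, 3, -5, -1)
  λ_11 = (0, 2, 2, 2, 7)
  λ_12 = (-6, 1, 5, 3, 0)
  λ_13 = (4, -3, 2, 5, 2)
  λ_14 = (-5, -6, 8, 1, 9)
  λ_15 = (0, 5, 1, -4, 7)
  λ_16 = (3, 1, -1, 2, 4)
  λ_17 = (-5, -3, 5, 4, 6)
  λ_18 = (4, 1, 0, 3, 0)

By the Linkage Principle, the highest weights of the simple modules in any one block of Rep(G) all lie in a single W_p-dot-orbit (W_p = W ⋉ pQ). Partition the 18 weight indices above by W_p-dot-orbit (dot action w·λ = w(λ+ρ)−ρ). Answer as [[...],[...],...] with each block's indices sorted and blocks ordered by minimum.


Dynkin diagram of C (from the 8 off-diagonal −1 entries): D_5.

Ā_23 reps of the 18 weights (D_5, coords as presented):

  λ_1 → (1, 3, 2, 3, 8)
  λ_2 → (5, 2, 1, 4, 1)
  λ_3 → (2, 1, 2, 5, 5)
  λ_4 → (3, 0, 1, 2, 6)
  λ_5 → (5, 2, 1, 4, 1)
  λ_6 → (4, 2, 0, 3, 5)
  λ_7 → (2, 1, 2, 5, 5)
  λ_8 → (4, 6, 0, 4, 0)
  λ_9 → (4, 6, 0, 4, 0)
  λ_10 → (4, 6, 0, 4, 0)
  λ_11 → (1, 3, 2, 3, 8)
  λ_12 → (5, 2, 1, 4, 1)
  λ_13 → (5, 2, 1, 4, 1)
  λ_14 → (4, 2, 0, 3, 5)
  λ_15 → (1, 3, 2, 3, 8)
  λ_16 → (4, 2, 0, 3, 5)
  λ_17 → (4, 2, 0, 3, 5)
  λ_18 → (5, 2, 1, 4, 1)

These 18 weights hit 6 W_23-dot-orbits; sizes (3, 5, 2, 1, 4, 3):

[[1, 11, 15], [2, 5, 12, 13, 18], [3, 7], [4], [6, 14, 16, 17], [8, 9, 10]]


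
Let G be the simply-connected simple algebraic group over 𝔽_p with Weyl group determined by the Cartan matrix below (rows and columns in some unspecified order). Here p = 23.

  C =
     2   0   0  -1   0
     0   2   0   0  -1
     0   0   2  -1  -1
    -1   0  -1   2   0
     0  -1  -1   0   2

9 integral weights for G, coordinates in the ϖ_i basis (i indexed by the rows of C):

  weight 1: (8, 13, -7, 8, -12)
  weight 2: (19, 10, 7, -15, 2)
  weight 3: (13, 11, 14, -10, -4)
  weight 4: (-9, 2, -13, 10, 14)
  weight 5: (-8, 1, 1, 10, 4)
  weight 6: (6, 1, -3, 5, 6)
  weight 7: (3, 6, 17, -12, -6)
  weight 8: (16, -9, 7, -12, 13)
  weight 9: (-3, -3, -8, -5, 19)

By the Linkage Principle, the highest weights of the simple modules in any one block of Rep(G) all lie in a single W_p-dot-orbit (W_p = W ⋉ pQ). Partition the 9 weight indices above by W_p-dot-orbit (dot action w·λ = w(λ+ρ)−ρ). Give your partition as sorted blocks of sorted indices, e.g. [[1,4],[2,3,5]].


Dynkin diagram of C (from the 8 off-diagonal −1 entries): A_5.

Alcove-folded reps (p=23, 9 weights, presented ϖ-order):

  λ_1+ρ ↦ (1, 3, 3, 8, 3)
  λ_2+ρ ↦ (1, 3, 3, 8, 3)
  λ_3+ρ ↦ (1, 3, 3, 8, 3)
  λ_4+ρ ↦ (1, 3, 3, 8, 3)
  λ_5+ρ ↦ (7, 2, 2, 4, 5)
  λ_6+ρ ↦ (7, 2, 2, 4, 5)
  λ_7+ρ ↦ (7, 2, 2, 4, 5)
  λ_8+ρ ↦ (1, 3, 3, 8, 3)
  λ_9+ρ ↦ (7, 2, 2, 4, 5)

Partition of {1..9} into 2 W_23-dot-orbits:

[[1, 2, 3, 4, 8], [5, 6, 7, 9]]


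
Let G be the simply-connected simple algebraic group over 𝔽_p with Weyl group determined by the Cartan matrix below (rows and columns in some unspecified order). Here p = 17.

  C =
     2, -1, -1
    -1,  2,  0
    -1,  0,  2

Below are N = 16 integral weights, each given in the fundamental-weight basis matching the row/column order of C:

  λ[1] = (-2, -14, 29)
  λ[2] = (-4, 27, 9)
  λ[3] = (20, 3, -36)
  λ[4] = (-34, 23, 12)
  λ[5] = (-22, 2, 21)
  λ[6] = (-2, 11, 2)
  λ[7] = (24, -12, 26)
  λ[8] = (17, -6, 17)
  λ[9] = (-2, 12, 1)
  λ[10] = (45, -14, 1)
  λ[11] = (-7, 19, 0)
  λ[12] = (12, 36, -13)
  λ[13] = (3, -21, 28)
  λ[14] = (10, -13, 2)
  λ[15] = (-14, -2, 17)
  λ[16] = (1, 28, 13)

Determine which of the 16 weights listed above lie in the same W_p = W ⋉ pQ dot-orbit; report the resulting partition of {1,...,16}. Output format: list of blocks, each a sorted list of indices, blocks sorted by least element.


Cartan matrix: type A_3 (|W|=24); un-permuting the 3 rows.

W_17-reps of the 16 weights in Ā_17 (same 3-coord order as C):

  [1] (1, 12, 3);  [2] (7, 1, 3);  [3] (3, 4, 1);  [4] (3, 4, 1);  [5] (1, 12, 3);  [6] (1, 11, 2);  [7] (7, 1, 3);  [8] (1, 12, 1);  [9] (1, 12, 1);  [10] (1, 12, 1);  [11] (1, 11, 2);  [12] (1, 12, 3);  [13] (1, 12, 3);  [14] (1, 11, 2);  [15] (1, 12, 3);  [16] (1, 11, 2)

Grouping the 16 weights by Ā_17-representative: 5 linkage classes.

[[1, 5, 12, 13, 15], [2, 7], [3, 4], [6, 11, 14, 16], [8, 9, 10]]


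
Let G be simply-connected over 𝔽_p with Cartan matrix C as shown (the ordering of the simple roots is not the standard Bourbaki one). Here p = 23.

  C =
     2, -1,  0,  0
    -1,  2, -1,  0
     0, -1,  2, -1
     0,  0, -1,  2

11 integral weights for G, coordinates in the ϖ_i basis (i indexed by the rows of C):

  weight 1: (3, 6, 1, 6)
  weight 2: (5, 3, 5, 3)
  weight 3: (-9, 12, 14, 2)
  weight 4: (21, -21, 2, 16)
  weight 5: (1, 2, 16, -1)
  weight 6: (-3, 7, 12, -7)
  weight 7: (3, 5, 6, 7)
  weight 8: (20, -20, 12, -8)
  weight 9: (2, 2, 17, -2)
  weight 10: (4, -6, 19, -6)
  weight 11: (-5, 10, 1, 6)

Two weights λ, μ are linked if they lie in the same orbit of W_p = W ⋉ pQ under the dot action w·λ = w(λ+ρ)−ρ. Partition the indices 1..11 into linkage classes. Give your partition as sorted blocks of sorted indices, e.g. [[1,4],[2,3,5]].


Type A_4, rank 4, |W|=120; reorder rows/cols to standard.

λ_j+ρ reflected into Ā_23 (⟨·,θ^∨⟩≤23); 4-tuples as given:

  λ_1+ρ ↦ (4, 7, 2, 7) · λ_2+ρ ↦ (6, 4, 6, 4) · λ_3+ρ ↦ (0, 5, 10, 5) · λ_4+ρ ↦ (2, 3, 17, 0) · λ_5+ρ ↦ (2, 3, 17, 0) · λ_6+ρ ↦ (2, 6, 7, 6) · λ_7+ρ ↦ (2, 6, 7, 6) · λ_8+ρ ↦ (2, 6, 7, 6) · λ_9+ρ ↦ (2, 3, 17, 0) · λ_10+ρ ↦ (0, 5, 10, 5) · λ_11+ρ ↦ (4, 7, 2, 7)

Grouping the 11 weights by Ā_23-representative: 5 linkage classes.

[[1, 11], [2], [3, 10], [4, 5, 9], [6, 7, 8]]


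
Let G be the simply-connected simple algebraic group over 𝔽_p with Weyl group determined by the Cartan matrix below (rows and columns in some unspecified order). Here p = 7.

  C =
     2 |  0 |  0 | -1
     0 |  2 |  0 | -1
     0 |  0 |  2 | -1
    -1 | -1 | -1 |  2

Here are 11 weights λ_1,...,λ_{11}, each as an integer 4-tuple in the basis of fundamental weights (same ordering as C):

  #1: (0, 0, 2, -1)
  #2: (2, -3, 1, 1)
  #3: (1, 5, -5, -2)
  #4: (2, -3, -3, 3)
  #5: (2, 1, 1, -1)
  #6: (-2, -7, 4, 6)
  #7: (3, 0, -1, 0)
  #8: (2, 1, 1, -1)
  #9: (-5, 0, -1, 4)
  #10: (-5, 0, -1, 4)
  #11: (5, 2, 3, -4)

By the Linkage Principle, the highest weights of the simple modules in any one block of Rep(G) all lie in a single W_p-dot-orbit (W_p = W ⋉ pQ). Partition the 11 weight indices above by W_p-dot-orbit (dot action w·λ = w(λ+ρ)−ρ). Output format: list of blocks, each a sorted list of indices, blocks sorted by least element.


Root system D_4: the 4×4 matrix C matches after relabeling.

λ_j+ρ reflected into Ā_7 (⟨·,θ^∨⟩≤7); 4-tuples as given:

  λ_1+ρ ↦ (1, 1, 3, 0);  λ_2+ρ ↦ (3, 2, 2, 0);  λ_3+ρ ↦ (3, 1, 1, 1);  λ_4+ρ ↦ (3, 2, 2, 0);  λ_5+ρ ↦ (3, 2, 2, 0);  λ_6+ρ ↦ (4, 1, 0, 1);  λ_7+ρ ↦ (4, 1, 0, 1);  λ_8+ρ ↦ (3, 2, 2, 0);  λ_9+ρ ↦ (4, 1, 0, 1);  λ_10+ρ ↦ (4, 1, 0, 1);  λ_11+ρ ↦ (3, 0, 1, 0)

The 11 indices split into 5 linkage classes (same alcove rep ⇔ same W_7-dot-orbit):

[[1], [2, 4, 5, 8], [3], [6, 7, 9, 10], [11]]


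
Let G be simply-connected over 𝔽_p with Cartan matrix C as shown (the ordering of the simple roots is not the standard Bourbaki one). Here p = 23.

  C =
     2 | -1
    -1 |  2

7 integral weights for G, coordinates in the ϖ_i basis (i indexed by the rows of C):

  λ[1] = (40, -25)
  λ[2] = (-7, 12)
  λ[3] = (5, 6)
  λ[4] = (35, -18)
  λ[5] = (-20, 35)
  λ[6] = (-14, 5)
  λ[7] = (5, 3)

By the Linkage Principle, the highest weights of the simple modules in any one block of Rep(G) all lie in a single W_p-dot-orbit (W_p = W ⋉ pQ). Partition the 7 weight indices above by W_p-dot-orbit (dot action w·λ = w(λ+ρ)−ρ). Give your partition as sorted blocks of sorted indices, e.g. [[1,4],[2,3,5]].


Type A_2, rank 2, |W|=6; reorder rows/cols to standard.

Alcove-folded reps (p=23, 7 weights, presented ϖ-order):

  λ_1 → (1, 5) · λ_2 → (6, 7) · λ_3 → (6, 7) · λ_4 → (6, 4) · λ_5 → (6, 4) · λ_6 → (6, 7) · λ_7 → (6, 4)

Partition of {1..7} into 3 W_23-dot-orbits:

[[1], [2, 3, 6], [4, 5, 7]]


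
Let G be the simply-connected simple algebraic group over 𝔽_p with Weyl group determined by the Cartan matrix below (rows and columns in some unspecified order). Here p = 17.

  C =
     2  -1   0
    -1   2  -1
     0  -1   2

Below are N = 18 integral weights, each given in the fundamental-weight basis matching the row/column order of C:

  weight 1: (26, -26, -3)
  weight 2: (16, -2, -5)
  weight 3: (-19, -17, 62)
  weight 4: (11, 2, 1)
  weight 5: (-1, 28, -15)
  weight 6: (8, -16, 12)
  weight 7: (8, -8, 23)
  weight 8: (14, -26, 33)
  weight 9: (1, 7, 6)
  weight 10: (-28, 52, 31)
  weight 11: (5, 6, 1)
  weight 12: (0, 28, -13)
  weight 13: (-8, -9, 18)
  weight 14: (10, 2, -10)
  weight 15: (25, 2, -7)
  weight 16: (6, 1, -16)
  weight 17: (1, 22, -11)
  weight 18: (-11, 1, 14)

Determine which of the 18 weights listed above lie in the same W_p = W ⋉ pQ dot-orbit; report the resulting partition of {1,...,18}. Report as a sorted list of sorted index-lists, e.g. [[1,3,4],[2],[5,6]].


Cartan matrix: type A_3 (|W|=24); un-permuting the 3 rows.

Ā_17 reps of the 18 weights (A_3, coords as presented):

  1: (2, 8, 7)
  2: (12, 4, 1)
  3: (12, 4, 1)
  4: (12, 3, 2)
  5: (12, 3, 2)
  6: (6, 7, 2)
  7: (7, 0, 8)
  8: (7, 0, 8)
  9: (2, 8, 7)
  10: (2, 8, 7)
  11: (6, 7, 2)
  12: (12, 4, 1)
  13: (6, 7, 2)
  14: (5, 6, 3)
  15: (5, 6, 3)
  16: (6, 7, 2)
  17: (6, 7, 2)
  18: (2, 8, 7)

Partition of {1..18} into 6 W_17-dot-orbits:

[[1, 9, 10, 18], [2, 3, 12], [4, 5], [6, 11, 13, 16, 17], [7, 8], [14, 15]]


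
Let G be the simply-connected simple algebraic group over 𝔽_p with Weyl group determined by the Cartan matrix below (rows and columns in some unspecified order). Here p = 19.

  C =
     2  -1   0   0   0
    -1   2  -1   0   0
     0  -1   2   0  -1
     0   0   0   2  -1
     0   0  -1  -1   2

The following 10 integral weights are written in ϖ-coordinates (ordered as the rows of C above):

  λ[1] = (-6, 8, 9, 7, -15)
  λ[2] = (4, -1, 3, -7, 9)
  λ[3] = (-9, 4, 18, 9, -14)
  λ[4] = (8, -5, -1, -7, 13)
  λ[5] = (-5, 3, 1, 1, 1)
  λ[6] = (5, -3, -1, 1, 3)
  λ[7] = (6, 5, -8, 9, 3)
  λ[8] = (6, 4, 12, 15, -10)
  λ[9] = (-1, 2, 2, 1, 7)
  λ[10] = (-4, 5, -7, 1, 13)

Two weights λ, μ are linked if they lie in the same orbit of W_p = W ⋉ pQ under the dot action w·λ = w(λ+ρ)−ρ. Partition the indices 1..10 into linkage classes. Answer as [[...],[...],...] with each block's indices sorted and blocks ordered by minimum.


Root system A_5: the 5×5 matrix C matches after relabeling.

λ_j+ρ reflected into Ā_19 (⟨·,θ^∨⟩≤19); 5-tuples as given:

  λ_1 → (5, 0, 4, 6, 4) · λ_2 → (5, 0, 4, 6, 4) · λ_3 → (0, 3, 3, 2, 8) · λ_4 → (5, 0, 4, 6, 4) · λ_5 → (4, 0, 2, 2, 2) · λ_6 → (4, 0, 2, 2, 2) · λ_7 → (5, 1, 3, 6, 3) · λ_8 → (5, 1, 3, 6, 3) · λ_9 → (0, 3, 3, 2, 8) · λ_10 → (0, 3, 3, 2, 8)

These 10 weights hit 4 W_19-dot-orbits; sizes (3, 3, 2, 2):

[[1, 2, 4], [3, 9, 10], [5, 6], [7, 8]]


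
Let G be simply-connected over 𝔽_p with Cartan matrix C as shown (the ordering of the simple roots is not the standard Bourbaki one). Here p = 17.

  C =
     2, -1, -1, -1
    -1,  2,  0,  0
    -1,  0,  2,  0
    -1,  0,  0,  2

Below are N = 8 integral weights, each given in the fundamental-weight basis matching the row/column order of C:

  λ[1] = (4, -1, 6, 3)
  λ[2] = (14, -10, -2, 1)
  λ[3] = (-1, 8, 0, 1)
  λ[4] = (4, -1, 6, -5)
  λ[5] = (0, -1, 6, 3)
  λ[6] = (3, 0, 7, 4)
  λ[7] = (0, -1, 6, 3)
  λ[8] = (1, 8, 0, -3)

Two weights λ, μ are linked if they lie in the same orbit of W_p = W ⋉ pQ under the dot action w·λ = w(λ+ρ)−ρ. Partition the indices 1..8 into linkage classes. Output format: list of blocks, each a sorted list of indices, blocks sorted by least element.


D_4 Cartan matrix, 4 simple roots permuted; ρ=(1,1,1,1).

Alcove-folded reps (p=17, 8 weights, presented ϖ-order):

    λ_1 → (1, 0, 7, 4)
    λ_2 → (0, 9, 1, 2)
    λ_3 → (0, 9, 1, 2)
    λ_4 → (1, 0, 7, 4)
    λ_5 → (1, 0, 7, 4)
    λ_6 → (1, 0, 7, 4)
    λ_7 → (1, 0, 7, 4)
    λ_8 → (0, 9, 1, 2)

Grouping the 8 weights by Ā_17-representative: 2 linkage classes.

[[1, 4, 5, 6, 7], [2, 3, 8]]


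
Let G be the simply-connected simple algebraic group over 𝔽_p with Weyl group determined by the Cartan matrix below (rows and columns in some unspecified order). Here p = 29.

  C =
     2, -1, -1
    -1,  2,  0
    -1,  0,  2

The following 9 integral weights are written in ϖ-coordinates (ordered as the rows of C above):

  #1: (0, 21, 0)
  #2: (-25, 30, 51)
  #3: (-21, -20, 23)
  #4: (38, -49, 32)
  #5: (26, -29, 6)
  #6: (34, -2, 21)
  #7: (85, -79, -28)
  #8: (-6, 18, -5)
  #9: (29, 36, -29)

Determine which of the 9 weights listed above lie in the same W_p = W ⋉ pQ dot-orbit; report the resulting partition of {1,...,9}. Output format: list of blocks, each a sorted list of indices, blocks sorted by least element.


C ↔ A_3 under row/col permutation; |W(A_3)| = 24.

Each λ_j+ρ reduced to Ā_29; 3-tuples below use C's row order:

    λ_1 → (1, 22, 1)
    λ_2 → (1, 22, 1)
    λ_3 → (4, 10, 5)
    λ_4 → (4, 10, 5)
    λ_5 → (1, 22, 1)
    λ_6 → (1, 22, 1)
    λ_7 → (1, 8, 1)
    λ_8 → (4, 10, 5)
    λ_9 → (1, 8, 1)

The 9 indices split into 3 linkage classes (same alcove rep ⇔ same W_29-dot-orbit):

[[1, 2, 5, 6], [3, 4, 8], [7, 9]]


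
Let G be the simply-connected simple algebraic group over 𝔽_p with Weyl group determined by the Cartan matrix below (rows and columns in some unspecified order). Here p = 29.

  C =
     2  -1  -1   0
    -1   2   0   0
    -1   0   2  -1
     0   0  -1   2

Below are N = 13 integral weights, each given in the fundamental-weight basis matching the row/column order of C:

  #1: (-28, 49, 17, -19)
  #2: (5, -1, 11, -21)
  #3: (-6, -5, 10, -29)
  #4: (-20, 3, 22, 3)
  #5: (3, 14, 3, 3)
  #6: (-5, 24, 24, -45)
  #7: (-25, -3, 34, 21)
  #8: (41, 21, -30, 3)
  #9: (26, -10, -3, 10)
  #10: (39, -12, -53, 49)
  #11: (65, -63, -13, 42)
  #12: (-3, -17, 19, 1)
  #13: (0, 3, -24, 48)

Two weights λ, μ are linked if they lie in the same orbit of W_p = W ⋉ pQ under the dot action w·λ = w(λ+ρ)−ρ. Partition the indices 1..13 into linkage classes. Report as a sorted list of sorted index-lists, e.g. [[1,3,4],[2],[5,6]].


C ↔ A_4 under row/col permutation; |W(A_4)| = 120.

W_29-reps of the 13 weights in Ā_29 (same 4-coord order as C):

  [1] (0, 2, 6, 12) · [2] (0, 2, 6, 12) · [3] (5, 17, 4, 2) · [4] (4, 15, 4, 4) · [5] (4, 15, 4, 4) · [6] (4, 15, 4, 4) · [7] (2, 2, 1, 6) · [8] (6, 7, 0, 4) · [9] (16, 2, 2, 2) · [10] (0, 2, 6, 12) · [11] (4, 15, 4, 4) · [12] (16, 2, 2, 2) · [13] (2, 2, 1, 6)

6 distinct reps among the 13 weights ⇒ 6 W_29-linkage classes:

[[1, 2, 10], [3], [4, 5, 6, 11], [7, 13], [8], [9, 12]]


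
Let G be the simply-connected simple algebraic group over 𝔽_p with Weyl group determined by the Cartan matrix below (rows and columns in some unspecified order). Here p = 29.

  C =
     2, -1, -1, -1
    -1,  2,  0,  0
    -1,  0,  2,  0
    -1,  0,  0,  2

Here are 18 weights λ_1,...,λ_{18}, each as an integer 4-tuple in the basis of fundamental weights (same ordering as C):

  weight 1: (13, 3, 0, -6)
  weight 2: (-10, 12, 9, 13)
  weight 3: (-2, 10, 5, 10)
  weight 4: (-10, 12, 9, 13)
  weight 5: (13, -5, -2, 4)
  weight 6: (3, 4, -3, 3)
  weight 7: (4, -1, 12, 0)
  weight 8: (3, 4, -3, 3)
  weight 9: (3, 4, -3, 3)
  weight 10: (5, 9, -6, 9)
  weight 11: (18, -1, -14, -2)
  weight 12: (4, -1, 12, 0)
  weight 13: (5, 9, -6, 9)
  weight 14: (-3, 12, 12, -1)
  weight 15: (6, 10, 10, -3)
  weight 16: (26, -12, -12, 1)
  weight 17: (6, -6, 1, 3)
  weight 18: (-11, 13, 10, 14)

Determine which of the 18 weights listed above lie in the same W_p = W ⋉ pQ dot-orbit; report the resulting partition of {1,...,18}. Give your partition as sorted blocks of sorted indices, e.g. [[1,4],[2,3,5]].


Type D_4, rank 4, |W|=192; reorder rows/cols to standard.

Alcove-folded reps (p=29, 18 weights, presented ϖ-order):

    1: (9, 4, 1, 5)
    2: (9, 4, 1, 5)
    3: (1, 10, 5, 10)
    4: (9, 4, 1, 5)
    5: (9, 4, 1, 5)
    6: (2, 5, 2, 4)
    7: (5, 0, 13, 1)
    8: (2, 5, 2, 4)
    9: (2, 5, 2, 4)
    10: (1, 10, 5, 10)
    11: (5, 0, 13, 1)
    12: (5, 0, 13, 1)
    13: (1, 10, 5, 10)
    14: (0, 11, 11, 2)
    15: (0, 11, 11, 2)
    16: (0, 11, 11, 2)
    17: (2, 5, 2, 4)
    18: (9, 4, 1, 5)

The 18 indices split into 5 linkage classes (same alcove rep ⇔ same W_29-dot-orbit):

[[1, 2, 4, 5, 18], [3, 10, 13], [6, 8, 9, 17], [7, 11, 12], [14, 15, 16]]


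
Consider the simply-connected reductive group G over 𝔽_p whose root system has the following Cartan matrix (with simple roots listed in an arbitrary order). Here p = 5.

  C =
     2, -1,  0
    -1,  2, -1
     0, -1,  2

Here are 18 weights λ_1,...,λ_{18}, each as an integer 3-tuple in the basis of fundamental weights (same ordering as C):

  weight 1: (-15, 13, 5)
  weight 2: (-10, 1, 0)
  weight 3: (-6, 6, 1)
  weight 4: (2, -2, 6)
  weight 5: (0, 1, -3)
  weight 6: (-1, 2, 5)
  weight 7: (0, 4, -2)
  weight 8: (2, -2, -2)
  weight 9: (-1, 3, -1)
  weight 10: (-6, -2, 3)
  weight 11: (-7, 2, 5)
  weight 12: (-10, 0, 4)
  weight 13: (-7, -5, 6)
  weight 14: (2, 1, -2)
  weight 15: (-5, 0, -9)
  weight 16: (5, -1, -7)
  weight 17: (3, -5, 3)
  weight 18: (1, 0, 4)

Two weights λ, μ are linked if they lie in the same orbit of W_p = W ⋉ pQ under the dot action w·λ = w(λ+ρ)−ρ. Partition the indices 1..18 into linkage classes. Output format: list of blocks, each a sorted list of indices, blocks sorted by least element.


Root system A_3: the 3×3 matrix C matches after relabeling.

Alcove-folded reps (p=5, 18 weights, presented ϖ-order):

  λ_1 → (0, 4, 0)
  λ_2 → (1, 1, 1)
  λ_3 → (1, 0, 2)
  λ_4 → (1, 1, 1)
  λ_5 → (1, 0, 2)
  λ_6 → (3, 1, 1)
  λ_7 → (0, 4, 0)
  λ_8 → (1, 1, 1)
  λ_9 → (0, 4, 0)
  λ_10 → (0, 3, 1)
  λ_11 → (1, 1, 1)
  λ_12 → (3, 1, 1)
  λ_13 → (1, 0, 2)
  λ_14 → (3, 1, 1)
  λ_15 → (1, 1, 1)
  λ_16 → (0, 4, 0)
  λ_17 → (0, 4, 0)
  λ_18 → (1, 0, 2)

5 distinct reps among the 18 weights ⇒ 5 W_5-linkage classes:

[[1, 7, 9, 16, 17], [2, 4, 8, 11, 15], [3, 5, 13, 18], [6, 12, 14], [10]]
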